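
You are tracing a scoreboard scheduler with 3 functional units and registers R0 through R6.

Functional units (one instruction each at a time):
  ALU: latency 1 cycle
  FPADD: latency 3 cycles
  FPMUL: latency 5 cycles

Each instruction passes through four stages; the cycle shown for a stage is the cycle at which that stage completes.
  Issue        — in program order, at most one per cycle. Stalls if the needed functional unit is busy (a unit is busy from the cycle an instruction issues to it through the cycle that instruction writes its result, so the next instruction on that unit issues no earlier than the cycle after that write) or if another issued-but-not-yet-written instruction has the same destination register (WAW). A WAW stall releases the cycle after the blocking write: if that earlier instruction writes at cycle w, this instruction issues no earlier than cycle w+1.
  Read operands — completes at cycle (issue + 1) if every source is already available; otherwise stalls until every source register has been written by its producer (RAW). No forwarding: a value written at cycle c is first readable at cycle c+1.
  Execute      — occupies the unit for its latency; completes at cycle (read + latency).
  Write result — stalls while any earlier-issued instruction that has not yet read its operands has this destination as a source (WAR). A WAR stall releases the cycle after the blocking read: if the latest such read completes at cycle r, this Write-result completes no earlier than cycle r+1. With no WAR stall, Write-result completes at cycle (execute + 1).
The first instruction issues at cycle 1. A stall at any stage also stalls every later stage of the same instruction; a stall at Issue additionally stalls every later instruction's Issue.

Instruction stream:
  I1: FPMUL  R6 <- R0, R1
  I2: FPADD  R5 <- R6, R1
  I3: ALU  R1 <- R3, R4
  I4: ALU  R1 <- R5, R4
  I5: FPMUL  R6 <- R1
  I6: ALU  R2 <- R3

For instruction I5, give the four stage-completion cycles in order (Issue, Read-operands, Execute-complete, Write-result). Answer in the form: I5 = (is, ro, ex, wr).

[1] I1→FPMUL
[2] I1 RO | I2→FPADD
[3] I3→ALU
[4] I3 RO
[5] I3 EX
[7] I1 EX
[8] I1 WR R6
[9] I2 RO
[10] I3 WR R1
[11] I4→ALU
[12] I2 EX | I5→FPMUL
[13] I2 WR R5
[14] I4 RO
[15] I4 EX
[16] I4 WR R1
[17] I5 RO | I6→ALU
[18] I6 RO
[19] I6 EX
[20] I6 WR R2
[22] I5 EX
[23] I5 WR R6

I5 = (12, 17, 22, 23)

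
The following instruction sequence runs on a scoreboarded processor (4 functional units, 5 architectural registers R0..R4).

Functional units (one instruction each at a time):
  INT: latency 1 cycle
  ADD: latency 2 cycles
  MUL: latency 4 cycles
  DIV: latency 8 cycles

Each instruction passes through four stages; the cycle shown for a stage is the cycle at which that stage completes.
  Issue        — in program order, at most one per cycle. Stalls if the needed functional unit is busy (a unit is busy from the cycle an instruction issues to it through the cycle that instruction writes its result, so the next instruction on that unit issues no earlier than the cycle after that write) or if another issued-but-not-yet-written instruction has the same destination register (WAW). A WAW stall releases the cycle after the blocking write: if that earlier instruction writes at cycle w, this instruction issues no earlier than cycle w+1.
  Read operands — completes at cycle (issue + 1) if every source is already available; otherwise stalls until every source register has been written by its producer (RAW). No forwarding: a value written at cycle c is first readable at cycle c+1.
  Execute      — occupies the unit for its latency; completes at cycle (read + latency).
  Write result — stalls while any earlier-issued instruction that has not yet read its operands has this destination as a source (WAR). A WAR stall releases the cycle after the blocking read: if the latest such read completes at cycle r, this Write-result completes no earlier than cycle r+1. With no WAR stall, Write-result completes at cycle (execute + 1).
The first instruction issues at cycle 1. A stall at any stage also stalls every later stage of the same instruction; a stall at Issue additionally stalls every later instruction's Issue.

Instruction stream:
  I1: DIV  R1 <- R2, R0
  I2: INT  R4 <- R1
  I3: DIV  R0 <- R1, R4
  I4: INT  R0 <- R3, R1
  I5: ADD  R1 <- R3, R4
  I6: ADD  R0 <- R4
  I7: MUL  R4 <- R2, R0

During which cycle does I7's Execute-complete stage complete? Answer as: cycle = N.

cycle = 40

t=1  I1 dispatched to DIV
t=2  I1 operands ready · I2 dispatched to INT
t=10  I1 complete
t=11  R1←I1
t=12  I2 operands ready · I3 dispatched to DIV
t=13  I2 complete
t=14  R4←I2
t=15  I3 operands ready
t=23  I3 complete
t=24  R0←I3
t=25  I4 dispatched to INT
t=26  I4 operands ready · I5 dispatched to ADD
t=27  I4 complete · I5 operands ready
t=28  R0←I4
t=29  I5 complete
t=30  R1←I5
t=31  I6 dispatched to ADD
t=32  I6 operands ready · I7 dispatched to MUL
t=34  I6 complete
t=35  R0←I6
t=36  I7 operands ready
t=40  I7 complete
t=41  R4←I7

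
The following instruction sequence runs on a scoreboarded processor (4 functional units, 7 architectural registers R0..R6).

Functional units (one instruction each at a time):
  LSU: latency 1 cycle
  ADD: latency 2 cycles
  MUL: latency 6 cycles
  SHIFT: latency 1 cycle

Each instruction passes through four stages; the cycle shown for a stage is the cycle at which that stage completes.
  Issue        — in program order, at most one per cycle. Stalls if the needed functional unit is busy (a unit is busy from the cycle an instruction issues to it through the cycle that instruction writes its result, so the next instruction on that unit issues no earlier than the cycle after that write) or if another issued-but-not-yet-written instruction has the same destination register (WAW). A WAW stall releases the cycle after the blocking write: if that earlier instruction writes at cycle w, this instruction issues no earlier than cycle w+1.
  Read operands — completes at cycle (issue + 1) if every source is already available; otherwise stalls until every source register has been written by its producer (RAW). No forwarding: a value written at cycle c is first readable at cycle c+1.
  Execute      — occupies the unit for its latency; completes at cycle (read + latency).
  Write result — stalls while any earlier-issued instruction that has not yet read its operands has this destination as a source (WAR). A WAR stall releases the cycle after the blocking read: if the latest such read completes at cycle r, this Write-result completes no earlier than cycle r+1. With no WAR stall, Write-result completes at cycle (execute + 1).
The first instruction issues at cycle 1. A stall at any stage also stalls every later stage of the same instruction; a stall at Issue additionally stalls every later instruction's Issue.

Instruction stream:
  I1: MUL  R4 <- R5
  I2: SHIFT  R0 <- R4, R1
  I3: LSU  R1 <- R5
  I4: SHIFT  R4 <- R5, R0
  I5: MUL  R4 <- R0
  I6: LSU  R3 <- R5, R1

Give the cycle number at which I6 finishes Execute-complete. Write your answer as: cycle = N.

  I1 | 1 | 2 | 8 | 9
  I2 | 2 | 10 | 11 | 12   RAW R4: wait I1 write@9
  I3 | 3 | 4 | 5 | 11   WAR R1: wait I2 read@10
  I4 | 13 | 14 | 15 | 16   struct: SHIFT busy until I2 writes@12
  I5 | 17 | 18 | 24 | 25   WAW R4: wait I4 write@16
  I6 | 18 | 19 | 20 | 21

cycle = 20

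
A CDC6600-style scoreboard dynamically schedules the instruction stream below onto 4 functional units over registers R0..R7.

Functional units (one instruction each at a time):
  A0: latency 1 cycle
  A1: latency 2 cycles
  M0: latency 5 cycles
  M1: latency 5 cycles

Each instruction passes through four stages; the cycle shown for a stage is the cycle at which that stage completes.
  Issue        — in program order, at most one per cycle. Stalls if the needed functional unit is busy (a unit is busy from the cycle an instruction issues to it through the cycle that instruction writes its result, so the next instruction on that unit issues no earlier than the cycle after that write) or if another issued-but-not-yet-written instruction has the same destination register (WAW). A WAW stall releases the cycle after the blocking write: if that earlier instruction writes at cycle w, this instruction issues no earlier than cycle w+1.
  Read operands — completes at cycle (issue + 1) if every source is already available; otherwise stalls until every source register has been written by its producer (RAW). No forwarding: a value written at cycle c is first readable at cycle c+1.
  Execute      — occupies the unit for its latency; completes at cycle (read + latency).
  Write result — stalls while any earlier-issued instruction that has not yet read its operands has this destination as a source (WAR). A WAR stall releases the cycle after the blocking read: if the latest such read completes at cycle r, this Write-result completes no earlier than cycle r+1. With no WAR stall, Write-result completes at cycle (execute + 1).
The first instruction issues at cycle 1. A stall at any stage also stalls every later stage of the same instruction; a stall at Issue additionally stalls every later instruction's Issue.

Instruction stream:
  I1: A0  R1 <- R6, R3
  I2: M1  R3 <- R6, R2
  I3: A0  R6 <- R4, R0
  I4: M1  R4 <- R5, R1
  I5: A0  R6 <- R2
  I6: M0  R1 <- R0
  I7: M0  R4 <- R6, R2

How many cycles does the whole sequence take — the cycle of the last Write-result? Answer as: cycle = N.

cycle = 27

[1] I1 dispatched to A0
[2] I1 operands ready · I2 dispatched to M1
[3] I1 complete · I2 operands ready
[4] R1←I1
[5] I3 dispatched to A0
[6] I3 operands ready
[7] I3 complete
[8] I2 complete · R6←I3
[9] R3←I2
[10] I4 dispatched to M1
[11] I4 operands ready · I5 dispatched to A0
[12] I5 operands ready · I6 dispatched to M0
[13] I5 complete · I6 operands ready
[14] R6←I5
[16] I4 complete
[17] R4←I4
[18] I6 complete
[19] R1←I6
[20] I7 dispatched to M0
[21] I7 operands ready
[26] I7 complete
[27] R4←I7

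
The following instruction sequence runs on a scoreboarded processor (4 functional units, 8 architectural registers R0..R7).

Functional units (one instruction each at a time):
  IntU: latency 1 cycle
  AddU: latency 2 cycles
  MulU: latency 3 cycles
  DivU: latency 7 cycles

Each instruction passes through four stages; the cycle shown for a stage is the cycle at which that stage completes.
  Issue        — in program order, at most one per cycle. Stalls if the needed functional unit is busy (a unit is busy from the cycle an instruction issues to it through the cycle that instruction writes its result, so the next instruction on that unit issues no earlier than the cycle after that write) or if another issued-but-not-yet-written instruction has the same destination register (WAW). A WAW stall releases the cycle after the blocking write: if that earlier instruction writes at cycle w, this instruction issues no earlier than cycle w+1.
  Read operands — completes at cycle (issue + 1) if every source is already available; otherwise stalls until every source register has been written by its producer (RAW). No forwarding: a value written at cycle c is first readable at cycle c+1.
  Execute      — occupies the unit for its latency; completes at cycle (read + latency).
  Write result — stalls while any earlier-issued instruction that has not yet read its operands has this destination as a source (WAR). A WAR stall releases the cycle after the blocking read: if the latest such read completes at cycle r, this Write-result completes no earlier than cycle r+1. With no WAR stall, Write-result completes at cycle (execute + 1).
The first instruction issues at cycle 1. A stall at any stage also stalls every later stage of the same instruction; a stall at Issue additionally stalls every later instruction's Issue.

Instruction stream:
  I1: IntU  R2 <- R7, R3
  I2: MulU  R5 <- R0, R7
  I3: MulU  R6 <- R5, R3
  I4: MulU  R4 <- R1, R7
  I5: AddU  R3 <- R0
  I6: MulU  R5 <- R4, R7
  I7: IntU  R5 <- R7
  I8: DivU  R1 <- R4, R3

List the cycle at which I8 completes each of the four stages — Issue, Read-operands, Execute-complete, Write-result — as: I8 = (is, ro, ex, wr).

I8 = (27, 28, 35, 36)

cycle 1: I1 dispatched to IntU
cycle 2: I1 operands ready | I2 dispatched to MulU
cycle 3: I1 complete | I2 operands ready
cycle 4: R2←I1
cycle 6: I2 complete
cycle 7: R5←I2
cycle 8: I3 dispatched to MulU
cycle 9: I3 operands ready
cycle 12: I3 complete
cycle 13: R6←I3
cycle 14: I4 dispatched to MulU
cycle 15: I4 operands ready | I5 dispatched to AddU
cycle 16: I5 operands ready
cycle 18: I4 complete | I5 complete
cycle 19: R4←I4 | R3←I5
cycle 20: I6 dispatched to MulU
cycle 21: I6 operands ready
cycle 24: I6 complete
cycle 25: R5←I6
cycle 26: I7 dispatched to IntU
cycle 27: I7 operands ready | I8 dispatched to DivU
cycle 28: I7 complete | I8 operands ready
cycle 29: R5←I7
cycle 35: I8 complete
cycle 36: R1←I8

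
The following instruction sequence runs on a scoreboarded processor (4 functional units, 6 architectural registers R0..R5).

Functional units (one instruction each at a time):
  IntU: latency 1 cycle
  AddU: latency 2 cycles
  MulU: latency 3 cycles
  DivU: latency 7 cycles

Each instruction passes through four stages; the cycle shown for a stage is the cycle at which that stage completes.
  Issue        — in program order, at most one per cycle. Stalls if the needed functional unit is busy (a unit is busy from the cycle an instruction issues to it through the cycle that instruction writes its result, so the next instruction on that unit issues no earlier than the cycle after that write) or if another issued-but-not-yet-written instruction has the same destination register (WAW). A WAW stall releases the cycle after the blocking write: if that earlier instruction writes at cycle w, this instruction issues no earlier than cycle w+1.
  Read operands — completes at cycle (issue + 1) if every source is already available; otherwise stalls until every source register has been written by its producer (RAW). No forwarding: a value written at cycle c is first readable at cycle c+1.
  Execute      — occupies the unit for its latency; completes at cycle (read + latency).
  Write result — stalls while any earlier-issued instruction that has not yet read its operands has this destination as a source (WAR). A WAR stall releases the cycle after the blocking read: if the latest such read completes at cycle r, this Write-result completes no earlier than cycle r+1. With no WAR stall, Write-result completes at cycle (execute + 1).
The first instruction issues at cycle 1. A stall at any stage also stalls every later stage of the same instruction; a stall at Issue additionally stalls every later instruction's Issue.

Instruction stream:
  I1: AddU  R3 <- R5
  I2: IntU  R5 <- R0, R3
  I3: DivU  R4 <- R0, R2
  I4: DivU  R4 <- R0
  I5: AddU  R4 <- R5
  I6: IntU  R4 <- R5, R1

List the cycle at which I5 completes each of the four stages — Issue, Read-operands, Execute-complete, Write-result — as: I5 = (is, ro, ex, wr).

I5 = (23, 24, 26, 27)

I1  is:1  ro:2  ex:4  wr:5
I2  is:2  ro:6  ex:7  wr:8  — RAW R3: wait I1 write@5
I3  is:3  ro:4  ex:11  wr:12
I4  is:13  ro:14  ex:21  wr:22  — struct: DivU busy until I3 writes@12
I5  is:23  ro:24  ex:26  wr:27  — WAW R4: wait I4 write@22
I6  is:28  ro:29  ex:30  wr:31  — WAW R4: wait I5 write@27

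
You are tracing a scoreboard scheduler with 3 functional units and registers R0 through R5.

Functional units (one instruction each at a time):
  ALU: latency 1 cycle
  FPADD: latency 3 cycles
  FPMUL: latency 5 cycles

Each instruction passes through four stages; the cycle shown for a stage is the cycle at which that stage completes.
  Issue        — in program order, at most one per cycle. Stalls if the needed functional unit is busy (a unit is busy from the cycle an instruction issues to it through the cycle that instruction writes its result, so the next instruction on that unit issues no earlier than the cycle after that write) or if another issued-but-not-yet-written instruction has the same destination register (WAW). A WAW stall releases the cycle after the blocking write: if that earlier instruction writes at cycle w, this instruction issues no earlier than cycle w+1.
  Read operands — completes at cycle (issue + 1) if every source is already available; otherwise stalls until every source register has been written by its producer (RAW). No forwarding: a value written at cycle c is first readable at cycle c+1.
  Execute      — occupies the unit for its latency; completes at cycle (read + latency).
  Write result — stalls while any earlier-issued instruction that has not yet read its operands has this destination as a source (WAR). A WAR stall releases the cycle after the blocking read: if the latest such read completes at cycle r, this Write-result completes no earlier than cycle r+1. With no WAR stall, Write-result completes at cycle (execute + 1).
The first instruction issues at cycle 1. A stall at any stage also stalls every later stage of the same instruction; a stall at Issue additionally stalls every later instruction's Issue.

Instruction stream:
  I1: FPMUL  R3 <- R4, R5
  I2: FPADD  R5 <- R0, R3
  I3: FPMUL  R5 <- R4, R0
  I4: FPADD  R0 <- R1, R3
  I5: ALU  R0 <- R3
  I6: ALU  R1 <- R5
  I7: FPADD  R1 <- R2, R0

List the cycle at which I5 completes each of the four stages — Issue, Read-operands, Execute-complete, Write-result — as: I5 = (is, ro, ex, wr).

  I1 | 1 | 2 | 7 | 8
  I2 | 2 | 9 | 12 | 13   RAW R3: wait I1 write@8
  I3 | 14 | 15 | 20 | 21   WAW R5: wait I2 write@13
  I4 | 15 | 16 | 19 | 20
  I5 | 21 | 22 | 23 | 24   WAW R0: wait I4 write@20
  I6 | 25 | 26 | 27 | 28   struct: ALU busy until I5 writes@24
  I7 | 29 | 30 | 33 | 34   WAW R1: wait I6 write@28

I5 = (21, 22, 23, 24)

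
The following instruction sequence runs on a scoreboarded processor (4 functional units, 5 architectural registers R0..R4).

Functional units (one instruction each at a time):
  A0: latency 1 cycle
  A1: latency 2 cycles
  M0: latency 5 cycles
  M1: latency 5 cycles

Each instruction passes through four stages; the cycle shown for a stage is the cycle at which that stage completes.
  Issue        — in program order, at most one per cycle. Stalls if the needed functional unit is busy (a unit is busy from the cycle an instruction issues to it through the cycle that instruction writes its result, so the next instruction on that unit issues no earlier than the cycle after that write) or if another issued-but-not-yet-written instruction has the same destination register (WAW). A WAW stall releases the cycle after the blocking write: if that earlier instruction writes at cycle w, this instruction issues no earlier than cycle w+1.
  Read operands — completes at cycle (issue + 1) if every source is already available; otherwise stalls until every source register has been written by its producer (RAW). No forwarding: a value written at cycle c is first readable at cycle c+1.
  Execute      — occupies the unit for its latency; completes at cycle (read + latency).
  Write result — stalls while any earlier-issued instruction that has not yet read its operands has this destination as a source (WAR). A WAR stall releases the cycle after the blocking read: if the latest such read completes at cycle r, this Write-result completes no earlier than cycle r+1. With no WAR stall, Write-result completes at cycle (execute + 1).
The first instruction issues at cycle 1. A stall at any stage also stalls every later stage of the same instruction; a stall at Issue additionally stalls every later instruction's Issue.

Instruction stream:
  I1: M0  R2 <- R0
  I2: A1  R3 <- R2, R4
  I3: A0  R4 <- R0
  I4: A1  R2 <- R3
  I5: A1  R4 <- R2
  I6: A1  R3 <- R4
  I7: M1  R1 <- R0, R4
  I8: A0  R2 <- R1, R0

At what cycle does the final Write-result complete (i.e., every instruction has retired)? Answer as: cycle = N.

cycle = 34

I1: IS=1 RO=2 EX=7 WR=8
I2: IS=2 RO=9 EX=11 WR=12  [RAW R2: wait I1 write@8]
I3: IS=3 RO=4 EX=5 WR=10  [WAR R4: wait I2 read@9]
I4: IS=13 RO=14 EX=16 WR=17  [struct: A1 busy until I2 writes@12]
I5: IS=18 RO=19 EX=21 WR=22  [struct: A1 busy until I4 writes@17]
I6: IS=23 RO=24 EX=26 WR=27  [struct: A1 busy until I5 writes@22]
I7: IS=24 RO=25 EX=30 WR=31
I8: IS=25 RO=32 EX=33 WR=34  [RAW R1: wait I7 write@31]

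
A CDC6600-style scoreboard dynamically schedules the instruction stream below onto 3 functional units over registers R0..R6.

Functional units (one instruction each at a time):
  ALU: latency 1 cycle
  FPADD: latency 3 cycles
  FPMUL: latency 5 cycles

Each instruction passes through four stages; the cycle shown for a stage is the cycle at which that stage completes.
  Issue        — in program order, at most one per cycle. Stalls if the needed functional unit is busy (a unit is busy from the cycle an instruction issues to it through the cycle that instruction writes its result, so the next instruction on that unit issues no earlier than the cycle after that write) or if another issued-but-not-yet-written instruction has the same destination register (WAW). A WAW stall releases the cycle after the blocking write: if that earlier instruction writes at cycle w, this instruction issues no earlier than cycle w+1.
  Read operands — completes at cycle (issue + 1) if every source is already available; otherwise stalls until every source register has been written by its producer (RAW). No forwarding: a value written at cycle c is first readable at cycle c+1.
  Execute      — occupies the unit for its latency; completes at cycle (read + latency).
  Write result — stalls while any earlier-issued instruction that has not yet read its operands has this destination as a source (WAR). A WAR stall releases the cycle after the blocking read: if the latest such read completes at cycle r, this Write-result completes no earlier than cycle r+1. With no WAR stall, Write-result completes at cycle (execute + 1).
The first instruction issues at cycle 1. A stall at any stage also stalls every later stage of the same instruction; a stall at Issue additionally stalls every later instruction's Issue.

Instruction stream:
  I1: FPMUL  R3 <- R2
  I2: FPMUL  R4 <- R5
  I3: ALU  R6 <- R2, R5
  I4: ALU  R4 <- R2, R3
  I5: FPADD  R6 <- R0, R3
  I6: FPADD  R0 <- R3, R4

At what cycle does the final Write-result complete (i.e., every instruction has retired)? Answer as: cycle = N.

cycle = 29

cycle 1: I1 issues→FPMUL
cycle 2: I1 reads
cycle 7: I1 exec-done
cycle 8: I1 writes R3
cycle 9: I2 issues→FPMUL
cycle 10: I2 reads · I3 issues→ALU
cycle 11: I3 reads
cycle 12: I3 exec-done
cycle 13: I3 writes R6
cycle 15: I2 exec-done
cycle 16: I2 writes R4
cycle 17: I4 issues→ALU
cycle 18: I4 reads · I5 issues→FPADD
cycle 19: I4 exec-done · I5 reads
cycle 20: I4 writes R4
cycle 22: I5 exec-done
cycle 23: I5 writes R6
cycle 24: I6 issues→FPADD
cycle 25: I6 reads
cycle 28: I6 exec-done
cycle 29: I6 writes R0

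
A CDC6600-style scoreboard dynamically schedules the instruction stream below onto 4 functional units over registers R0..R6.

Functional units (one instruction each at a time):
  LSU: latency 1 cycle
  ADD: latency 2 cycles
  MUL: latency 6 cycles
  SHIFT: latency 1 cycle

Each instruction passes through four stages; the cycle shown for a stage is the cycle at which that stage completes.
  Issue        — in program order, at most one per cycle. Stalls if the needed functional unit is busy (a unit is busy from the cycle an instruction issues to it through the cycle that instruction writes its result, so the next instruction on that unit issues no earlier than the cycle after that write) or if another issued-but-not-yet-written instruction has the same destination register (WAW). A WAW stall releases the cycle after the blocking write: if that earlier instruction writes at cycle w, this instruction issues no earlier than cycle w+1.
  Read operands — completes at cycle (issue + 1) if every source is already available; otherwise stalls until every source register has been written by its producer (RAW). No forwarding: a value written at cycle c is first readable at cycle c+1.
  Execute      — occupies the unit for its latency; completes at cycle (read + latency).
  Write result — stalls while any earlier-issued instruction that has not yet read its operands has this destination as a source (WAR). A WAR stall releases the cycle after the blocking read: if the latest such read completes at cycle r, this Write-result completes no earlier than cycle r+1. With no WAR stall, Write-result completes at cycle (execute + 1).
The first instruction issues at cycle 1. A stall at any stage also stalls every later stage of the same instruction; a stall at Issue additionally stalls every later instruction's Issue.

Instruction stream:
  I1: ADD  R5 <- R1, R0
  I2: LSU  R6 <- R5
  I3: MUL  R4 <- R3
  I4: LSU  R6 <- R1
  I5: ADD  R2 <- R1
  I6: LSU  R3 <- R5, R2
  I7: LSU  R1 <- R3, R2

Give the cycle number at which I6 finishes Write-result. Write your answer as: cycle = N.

cycle = 17

c1: I1→ADD
c2: I1 RO, I2→LSU
c3: I3→MUL
c4: I1 EX, I3 RO
c5: I1 WR R5
c6: I2 RO
c7: I2 EX
c8: I2 WR R6
c9: I4→LSU
c10: I3 EX, I4 RO, I5→ADD
c11: I3 WR R4, I4 EX, I5 RO
c12: I4 WR R6
c13: I5 EX, I6→LSU
c14: I5 WR R2
c15: I6 RO
c16: I6 EX
c17: I6 WR R3
c18: I7→LSU
c19: I7 RO
c20: I7 EX
c21: I7 WR R1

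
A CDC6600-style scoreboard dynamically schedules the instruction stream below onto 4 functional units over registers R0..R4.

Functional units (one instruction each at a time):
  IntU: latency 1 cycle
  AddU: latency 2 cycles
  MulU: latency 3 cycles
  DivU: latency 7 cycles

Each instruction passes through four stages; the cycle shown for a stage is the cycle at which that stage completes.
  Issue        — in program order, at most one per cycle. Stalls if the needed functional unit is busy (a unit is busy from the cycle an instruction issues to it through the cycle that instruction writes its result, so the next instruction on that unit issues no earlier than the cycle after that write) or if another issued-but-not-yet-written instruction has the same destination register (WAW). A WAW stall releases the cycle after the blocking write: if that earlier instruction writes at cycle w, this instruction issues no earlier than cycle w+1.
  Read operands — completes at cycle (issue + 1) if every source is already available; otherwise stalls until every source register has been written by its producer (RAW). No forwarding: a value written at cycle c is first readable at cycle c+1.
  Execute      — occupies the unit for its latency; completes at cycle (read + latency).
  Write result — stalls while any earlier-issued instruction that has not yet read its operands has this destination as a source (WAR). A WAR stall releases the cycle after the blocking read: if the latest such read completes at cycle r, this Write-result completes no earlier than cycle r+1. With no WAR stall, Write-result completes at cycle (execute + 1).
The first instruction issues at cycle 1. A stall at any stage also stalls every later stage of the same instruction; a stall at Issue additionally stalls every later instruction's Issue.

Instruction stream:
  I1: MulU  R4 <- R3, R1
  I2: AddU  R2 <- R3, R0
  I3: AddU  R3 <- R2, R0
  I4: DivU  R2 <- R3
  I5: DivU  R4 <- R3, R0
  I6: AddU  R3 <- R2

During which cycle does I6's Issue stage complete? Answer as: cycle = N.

cycle = 22

[1] issue I1 (MulU)
[2] I1 read-ops, issue I2 (AddU)
[3] I2 read-ops
[5] I1 finished on MulU, I2 finished on AddU
[6] I1→R4, I2→R2
[7] issue I3 (AddU)
[8] I3 read-ops, issue I4 (DivU)
[10] I3 finished on AddU
[11] I3→R3
[12] I4 read-ops
[19] I4 finished on DivU
[20] I4→R2
[21] issue I5 (DivU)
[22] I5 read-ops, issue I6 (AddU)
[23] I6 read-ops
[25] I6 finished on AddU
[26] I6→R3
[29] I5 finished on DivU
[30] I5→R4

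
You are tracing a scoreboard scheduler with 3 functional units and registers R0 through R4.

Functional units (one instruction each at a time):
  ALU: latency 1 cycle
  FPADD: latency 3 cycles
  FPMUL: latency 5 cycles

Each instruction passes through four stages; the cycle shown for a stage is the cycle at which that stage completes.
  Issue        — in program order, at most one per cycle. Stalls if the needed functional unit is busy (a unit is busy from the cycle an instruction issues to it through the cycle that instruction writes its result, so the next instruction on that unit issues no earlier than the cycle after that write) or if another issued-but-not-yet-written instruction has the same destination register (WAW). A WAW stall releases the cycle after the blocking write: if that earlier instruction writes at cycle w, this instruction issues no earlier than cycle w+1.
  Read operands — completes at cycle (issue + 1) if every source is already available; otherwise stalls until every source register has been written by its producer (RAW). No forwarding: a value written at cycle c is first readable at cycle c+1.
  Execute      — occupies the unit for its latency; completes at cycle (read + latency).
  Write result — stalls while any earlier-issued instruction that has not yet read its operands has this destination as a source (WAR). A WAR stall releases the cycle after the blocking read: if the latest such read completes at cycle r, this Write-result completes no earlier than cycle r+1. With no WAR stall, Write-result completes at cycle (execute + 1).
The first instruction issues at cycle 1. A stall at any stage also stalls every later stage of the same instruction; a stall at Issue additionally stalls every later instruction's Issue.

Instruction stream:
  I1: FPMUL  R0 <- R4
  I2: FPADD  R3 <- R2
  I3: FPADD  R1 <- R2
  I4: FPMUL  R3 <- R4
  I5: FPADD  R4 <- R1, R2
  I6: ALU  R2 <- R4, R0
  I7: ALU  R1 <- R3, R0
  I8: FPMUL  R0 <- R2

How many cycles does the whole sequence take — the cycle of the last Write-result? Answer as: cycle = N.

cycle = 31

t=1  I1 dispatched to FPMUL
t=2  I1 operands ready, I2 dispatched to FPADD
t=3  I2 operands ready
t=6  I2 complete
t=7  I1 complete, R3←I2
t=8  R0←I1, I3 dispatched to FPADD
t=9  I3 operands ready, I4 dispatched to FPMUL
t=10  I4 operands ready
t=12  I3 complete
t=13  R1←I3
t=14  I5 dispatched to FPADD
t=15  I4 complete, I5 operands ready, I6 dispatched to ALU
t=16  R3←I4
t=18  I5 complete
t=19  R4←I5
t=20  I6 operands ready
t=21  I6 complete
t=22  R2←I6
t=23  I7 dispatched to ALU
t=24  I7 operands ready, I8 dispatched to FPMUL
t=25  I7 complete, I8 operands ready
t=26  R1←I7
t=30  I8 complete
t=31  R0←I8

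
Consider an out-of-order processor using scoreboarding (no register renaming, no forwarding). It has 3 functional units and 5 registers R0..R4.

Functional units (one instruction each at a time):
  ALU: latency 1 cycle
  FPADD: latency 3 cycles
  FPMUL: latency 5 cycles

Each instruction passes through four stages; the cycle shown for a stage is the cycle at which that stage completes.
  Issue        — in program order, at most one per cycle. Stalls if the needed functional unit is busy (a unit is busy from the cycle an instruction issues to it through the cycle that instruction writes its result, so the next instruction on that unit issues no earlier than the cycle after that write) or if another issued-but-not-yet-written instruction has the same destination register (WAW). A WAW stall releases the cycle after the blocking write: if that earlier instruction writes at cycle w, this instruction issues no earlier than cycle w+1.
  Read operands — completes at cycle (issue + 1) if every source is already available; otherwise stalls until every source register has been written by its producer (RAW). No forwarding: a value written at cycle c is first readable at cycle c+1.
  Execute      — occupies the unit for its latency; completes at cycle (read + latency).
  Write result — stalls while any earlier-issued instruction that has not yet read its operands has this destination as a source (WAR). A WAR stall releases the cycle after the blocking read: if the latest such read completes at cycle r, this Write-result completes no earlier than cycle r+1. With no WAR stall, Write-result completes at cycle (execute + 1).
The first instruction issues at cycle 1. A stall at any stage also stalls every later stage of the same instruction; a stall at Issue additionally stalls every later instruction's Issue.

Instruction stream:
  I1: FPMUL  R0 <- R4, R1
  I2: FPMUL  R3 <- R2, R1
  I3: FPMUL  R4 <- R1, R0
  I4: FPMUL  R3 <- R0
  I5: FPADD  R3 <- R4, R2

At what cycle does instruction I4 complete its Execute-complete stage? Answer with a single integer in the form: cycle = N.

cycle = 31

c1: I1 issues→FPMUL
c2: I1 reads
c7: I1 exec-done
c8: I1 writes R0
c9: I2 issues→FPMUL
c10: I2 reads
c15: I2 exec-done
c16: I2 writes R3
c17: I3 issues→FPMUL
c18: I3 reads
c23: I3 exec-done
c24: I3 writes R4
c25: I4 issues→FPMUL
c26: I4 reads
c31: I4 exec-done
c32: I4 writes R3
c33: I5 issues→FPADD
c34: I5 reads
c37: I5 exec-done
c38: I5 writes R3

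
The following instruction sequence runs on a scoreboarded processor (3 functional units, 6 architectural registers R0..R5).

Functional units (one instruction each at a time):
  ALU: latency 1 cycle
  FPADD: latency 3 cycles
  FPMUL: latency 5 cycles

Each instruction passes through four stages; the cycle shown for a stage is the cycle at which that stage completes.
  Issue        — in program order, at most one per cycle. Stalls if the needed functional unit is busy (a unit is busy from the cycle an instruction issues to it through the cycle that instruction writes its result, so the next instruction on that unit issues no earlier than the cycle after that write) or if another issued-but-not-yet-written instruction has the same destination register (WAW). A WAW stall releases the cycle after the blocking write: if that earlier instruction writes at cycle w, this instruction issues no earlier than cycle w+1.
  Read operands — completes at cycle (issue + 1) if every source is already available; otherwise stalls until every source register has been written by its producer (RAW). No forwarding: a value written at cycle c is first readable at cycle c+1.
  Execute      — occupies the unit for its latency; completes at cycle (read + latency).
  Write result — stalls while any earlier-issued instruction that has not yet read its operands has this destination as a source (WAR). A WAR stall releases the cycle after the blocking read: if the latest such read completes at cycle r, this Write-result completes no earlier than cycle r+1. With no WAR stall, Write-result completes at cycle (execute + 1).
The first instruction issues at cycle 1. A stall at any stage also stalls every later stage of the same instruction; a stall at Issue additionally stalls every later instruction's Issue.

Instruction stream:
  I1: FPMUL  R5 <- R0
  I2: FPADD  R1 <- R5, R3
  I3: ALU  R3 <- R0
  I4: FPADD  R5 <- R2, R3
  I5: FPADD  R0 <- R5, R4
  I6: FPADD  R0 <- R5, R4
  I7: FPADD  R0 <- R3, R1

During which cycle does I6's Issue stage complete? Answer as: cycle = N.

cycle = 26

I1 -> (1, 2, 7, 8)
I2 -> (2, 9, 12, 13)  // RAW R5: wait I1 write@8
I3 -> (3, 4, 5, 10)  // WAR R3: wait I2 read@9
I4 -> (14, 15, 18, 19)  // struct: FPADD busy until I2 writes@13
I5 -> (20, 21, 24, 25)  // struct: FPADD busy until I4 writes@19
I6 -> (26, 27, 30, 31)  // struct: FPADD busy until I5 writes@25
I7 -> (32, 33, 36, 37)  // struct: FPADD busy until I6 writes@31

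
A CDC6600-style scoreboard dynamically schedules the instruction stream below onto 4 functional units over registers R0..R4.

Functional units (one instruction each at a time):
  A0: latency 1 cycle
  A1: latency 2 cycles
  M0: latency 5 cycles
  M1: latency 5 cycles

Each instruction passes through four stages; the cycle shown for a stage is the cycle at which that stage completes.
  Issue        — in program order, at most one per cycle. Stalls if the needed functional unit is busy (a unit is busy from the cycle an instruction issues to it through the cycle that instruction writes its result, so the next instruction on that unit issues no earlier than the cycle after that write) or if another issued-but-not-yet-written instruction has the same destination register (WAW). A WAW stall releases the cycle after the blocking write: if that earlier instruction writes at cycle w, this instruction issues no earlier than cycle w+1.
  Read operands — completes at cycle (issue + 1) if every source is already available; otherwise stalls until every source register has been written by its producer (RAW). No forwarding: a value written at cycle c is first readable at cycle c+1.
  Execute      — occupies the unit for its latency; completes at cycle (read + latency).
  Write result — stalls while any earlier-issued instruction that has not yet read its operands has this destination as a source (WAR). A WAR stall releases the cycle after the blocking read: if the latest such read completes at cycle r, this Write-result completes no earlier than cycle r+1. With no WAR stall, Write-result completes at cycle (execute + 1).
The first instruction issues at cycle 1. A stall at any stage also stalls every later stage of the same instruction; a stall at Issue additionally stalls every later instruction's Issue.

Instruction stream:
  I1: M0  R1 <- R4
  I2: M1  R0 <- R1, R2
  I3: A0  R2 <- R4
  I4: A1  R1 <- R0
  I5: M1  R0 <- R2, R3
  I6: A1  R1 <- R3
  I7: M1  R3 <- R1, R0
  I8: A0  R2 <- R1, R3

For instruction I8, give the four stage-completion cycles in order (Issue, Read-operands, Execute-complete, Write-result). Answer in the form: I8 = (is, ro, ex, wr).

I8 = (25, 32, 33, 34)

t=1  I1 dispatched to M0
t=2  I1 operands ready; I2 dispatched to M1
t=3  I3 dispatched to A0
t=4  I3 operands ready
t=5  I3 complete
t=7  I1 complete
t=8  R1←I1
t=9  I2 operands ready; I4 dispatched to A1
t=10  R2←I3
t=14  I2 complete
t=15  R0←I2
t=16  I4 operands ready; I5 dispatched to M1
t=17  I5 operands ready
t=18  I4 complete
t=19  R1←I4
t=20  I6 dispatched to A1
t=21  I6 operands ready
t=22  I5 complete
t=23  R0←I5; I6 complete
t=24  R1←I6; I7 dispatched to M1
t=25  I7 operands ready; I8 dispatched to A0
t=30  I7 complete
t=31  R3←I7
t=32  I8 operands ready
t=33  I8 complete
t=34  R2←I8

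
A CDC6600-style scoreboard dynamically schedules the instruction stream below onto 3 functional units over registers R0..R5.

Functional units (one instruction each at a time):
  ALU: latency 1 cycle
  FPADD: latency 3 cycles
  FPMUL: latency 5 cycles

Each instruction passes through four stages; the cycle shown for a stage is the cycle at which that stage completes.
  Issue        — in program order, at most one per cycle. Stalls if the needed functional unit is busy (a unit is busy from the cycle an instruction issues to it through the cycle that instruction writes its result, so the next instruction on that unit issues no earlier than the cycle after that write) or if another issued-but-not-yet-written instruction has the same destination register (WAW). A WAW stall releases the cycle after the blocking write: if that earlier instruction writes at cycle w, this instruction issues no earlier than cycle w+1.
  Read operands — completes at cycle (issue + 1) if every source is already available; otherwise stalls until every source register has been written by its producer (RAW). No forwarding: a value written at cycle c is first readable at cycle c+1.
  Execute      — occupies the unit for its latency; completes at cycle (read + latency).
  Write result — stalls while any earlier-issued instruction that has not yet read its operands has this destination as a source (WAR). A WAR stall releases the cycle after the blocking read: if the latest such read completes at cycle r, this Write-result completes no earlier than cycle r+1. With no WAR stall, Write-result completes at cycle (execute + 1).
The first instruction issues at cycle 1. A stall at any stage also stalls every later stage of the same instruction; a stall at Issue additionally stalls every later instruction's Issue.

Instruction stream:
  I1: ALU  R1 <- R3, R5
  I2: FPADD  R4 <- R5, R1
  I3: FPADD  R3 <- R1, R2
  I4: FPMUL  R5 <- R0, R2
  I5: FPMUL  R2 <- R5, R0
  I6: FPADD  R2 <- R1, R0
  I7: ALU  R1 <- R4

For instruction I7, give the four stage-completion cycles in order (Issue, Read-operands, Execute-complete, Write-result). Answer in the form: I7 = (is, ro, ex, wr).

I7 = (28, 29, 30, 31)

t=1  issue I1 (ALU)
t=2  I1 read-ops, issue I2 (FPADD)
t=3  I1 finished on ALU
t=4  I1→R1
t=5  I2 read-ops
t=8  I2 finished on FPADD
t=9  I2→R4
t=10  issue I3 (FPADD)
t=11  I3 read-ops, issue I4 (FPMUL)
t=12  I4 read-ops
t=14  I3 finished on FPADD
t=15  I3→R3
t=17  I4 finished on FPMUL
t=18  I4→R5
t=19  issue I5 (FPMUL)
t=20  I5 read-ops
t=25  I5 finished on FPMUL
t=26  I5→R2
t=27  issue I6 (FPADD)
t=28  I6 read-ops, issue I7 (ALU)
t=29  I7 read-ops
t=30  I7 finished on ALU
t=31  I6 finished on FPADD, I7→R1
t=32  I6→R2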